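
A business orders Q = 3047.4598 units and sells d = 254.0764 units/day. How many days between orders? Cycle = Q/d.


Cycle = 3047.4598 / 254.0764 = 11.9943

11.9943 days


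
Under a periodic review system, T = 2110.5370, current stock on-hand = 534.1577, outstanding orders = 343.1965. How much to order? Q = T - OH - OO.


Inventory position = OH + OO = 534.1577 + 343.1965 = 877.3542
Q = 2110.5370 - 877.3542 = 1233.1828

1233.1828 units


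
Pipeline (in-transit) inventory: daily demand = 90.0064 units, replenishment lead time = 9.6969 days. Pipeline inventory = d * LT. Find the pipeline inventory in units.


Pipeline = 90.0064 * 9.6969 = 872.7831

872.7831 units


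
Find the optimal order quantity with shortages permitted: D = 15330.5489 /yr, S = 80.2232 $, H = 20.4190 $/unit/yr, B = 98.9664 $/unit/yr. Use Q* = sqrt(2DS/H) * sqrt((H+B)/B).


sqrt(2DS/H) = 347.0776
sqrt((H+B)/B) = 1.0983
Q* = 347.0776 * 1.0983 = 381.2048

381.2048 units


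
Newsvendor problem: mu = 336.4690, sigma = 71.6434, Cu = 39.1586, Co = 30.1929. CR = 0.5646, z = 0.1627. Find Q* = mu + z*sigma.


CR = Cu/(Cu+Co) = 39.1586/(39.1586+30.1929) = 0.5646
z = 0.1627
Q* = 336.4690 + 0.1627 * 71.6434 = 348.1254

348.1254 units


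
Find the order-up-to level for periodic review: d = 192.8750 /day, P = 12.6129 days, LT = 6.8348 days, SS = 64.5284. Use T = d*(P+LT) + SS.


P + LT = 19.4477
d*(P+LT) = 192.8750 * 19.4477 = 3750.9751
T = 3750.9751 + 64.5284 = 3815.5035

3815.5035 units


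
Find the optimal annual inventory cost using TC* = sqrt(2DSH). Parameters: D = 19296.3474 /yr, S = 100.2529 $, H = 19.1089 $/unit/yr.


2*D*S*H = 73932899.1982
TC* = sqrt(73932899.1982) = 8598.4242

8598.4242 $/yr


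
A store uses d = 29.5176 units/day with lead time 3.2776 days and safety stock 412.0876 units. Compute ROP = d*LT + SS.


d*LT = 29.5176 * 3.2776 = 96.7469
ROP = 96.7469 + 412.0876 = 508.8345

508.8345 units


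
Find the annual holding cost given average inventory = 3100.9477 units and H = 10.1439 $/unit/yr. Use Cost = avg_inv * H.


Cost = 3100.9477 * 10.1439 = 31455.7034

31455.7034 $/yr


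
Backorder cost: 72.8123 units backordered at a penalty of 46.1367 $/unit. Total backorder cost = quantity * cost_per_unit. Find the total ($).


Total = 72.8123 * 46.1367 = 3359.3192

3359.3192 $


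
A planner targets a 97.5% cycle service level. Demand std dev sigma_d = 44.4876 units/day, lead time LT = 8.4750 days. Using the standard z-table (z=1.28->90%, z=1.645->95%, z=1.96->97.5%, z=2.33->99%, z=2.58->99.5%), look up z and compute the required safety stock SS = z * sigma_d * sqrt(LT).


From the table, SL = 97.5% corresponds to z = 1.96
sqrt(LT) = sqrt(8.4750) = 2.9112
SS = 1.96 * 44.4876 * 2.9112 = 253.8428

253.8428 units


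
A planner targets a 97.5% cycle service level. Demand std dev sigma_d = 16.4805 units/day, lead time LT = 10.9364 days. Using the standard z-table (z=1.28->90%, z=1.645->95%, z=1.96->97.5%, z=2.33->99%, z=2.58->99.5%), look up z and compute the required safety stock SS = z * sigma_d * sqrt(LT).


From the table, SL = 97.5% corresponds to z = 1.96
sqrt(LT) = sqrt(10.9364) = 3.3070
SS = 1.96 * 16.4805 * 3.3070 = 106.8227

106.8227 units


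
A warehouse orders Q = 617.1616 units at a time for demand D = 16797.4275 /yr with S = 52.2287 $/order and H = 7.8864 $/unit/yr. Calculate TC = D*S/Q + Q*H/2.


Ordering cost = D*S/Q = 1421.5204
Holding cost = Q*H/2 = 2433.5916
TC = 1421.5204 + 2433.5916 = 3855.1120

3855.1120 $/yr


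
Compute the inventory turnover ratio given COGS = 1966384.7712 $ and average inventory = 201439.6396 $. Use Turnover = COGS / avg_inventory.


Turnover = 1966384.7712 / 201439.6396 = 9.7617

9.7617


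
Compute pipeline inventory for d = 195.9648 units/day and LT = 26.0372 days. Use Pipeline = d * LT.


Pipeline = 195.9648 * 26.0372 = 5102.3747

5102.3747 units


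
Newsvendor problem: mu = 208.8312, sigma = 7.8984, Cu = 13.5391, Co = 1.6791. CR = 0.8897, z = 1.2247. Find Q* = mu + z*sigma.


CR = Cu/(Cu+Co) = 13.5391/(13.5391+1.6791) = 0.8897
z = 1.2247
Q* = 208.8312 + 1.2247 * 7.8984 = 218.5044

218.5044 units


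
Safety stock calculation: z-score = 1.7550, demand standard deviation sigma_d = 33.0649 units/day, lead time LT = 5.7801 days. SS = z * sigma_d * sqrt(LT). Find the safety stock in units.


sqrt(LT) = sqrt(5.7801) = 2.4042
SS = 1.7550 * 33.0649 * 2.4042 = 139.5121

139.5121 units


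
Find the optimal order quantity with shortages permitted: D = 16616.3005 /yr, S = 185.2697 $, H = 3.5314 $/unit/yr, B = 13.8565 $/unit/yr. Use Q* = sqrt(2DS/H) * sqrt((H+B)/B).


sqrt(2DS/H) = 1320.4164
sqrt((H+B)/B) = 1.1202
Q* = 1320.4164 * 1.1202 = 1479.1346

1479.1346 units


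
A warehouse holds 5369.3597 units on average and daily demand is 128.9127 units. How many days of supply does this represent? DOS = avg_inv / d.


DOS = 5369.3597 / 128.9127 = 41.6511

41.6511 days


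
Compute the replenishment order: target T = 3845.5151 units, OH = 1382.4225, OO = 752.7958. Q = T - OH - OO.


Inventory position = OH + OO = 1382.4225 + 752.7958 = 2135.2183
Q = 3845.5151 - 2135.2183 = 1710.2968

1710.2968 units


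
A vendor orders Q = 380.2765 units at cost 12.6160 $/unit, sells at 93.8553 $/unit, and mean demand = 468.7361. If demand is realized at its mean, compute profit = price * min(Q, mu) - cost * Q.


Sales at mu = min(380.2765, 468.7361) = 380.2765
Revenue = 93.8553 * 380.2765 = 35690.9650
Total cost = 12.6160 * 380.2765 = 4797.5683
Profit = 35690.9650 - 4797.5683 = 30893.3967

30893.3967 $


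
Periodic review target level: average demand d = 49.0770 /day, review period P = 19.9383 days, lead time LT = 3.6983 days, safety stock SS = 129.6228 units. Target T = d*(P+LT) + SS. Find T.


P + LT = 23.6366
d*(P+LT) = 49.0770 * 23.6366 = 1160.0134
T = 1160.0134 + 129.6228 = 1289.6362

1289.6362 units


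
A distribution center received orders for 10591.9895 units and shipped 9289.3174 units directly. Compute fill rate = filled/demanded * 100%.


FR = 9289.3174 / 10591.9895 * 100 = 87.7013

87.7013%


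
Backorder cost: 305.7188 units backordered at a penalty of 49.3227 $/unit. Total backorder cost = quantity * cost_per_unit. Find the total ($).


Total = 305.7188 * 49.3227 = 15078.8767

15078.8767 $


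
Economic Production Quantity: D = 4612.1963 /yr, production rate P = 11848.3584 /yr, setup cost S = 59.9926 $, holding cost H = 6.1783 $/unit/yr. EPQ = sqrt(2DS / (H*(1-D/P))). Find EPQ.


1 - D/P = 1 - 0.3893 = 0.6107
H*(1-D/P) = 3.7733
2DS = 553395.2955
EPQ = sqrt(146661.5822) = 382.9642

382.9642 units


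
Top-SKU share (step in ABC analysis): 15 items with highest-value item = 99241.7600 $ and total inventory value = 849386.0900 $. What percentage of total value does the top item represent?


Top item = 99241.7600
Total = 849386.0900
Percentage = 99241.7600 / 849386.0900 * 100 = 11.6839

11.6839%


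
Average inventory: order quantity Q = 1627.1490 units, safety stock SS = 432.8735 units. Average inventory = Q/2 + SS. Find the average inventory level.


Q/2 = 813.5745
Avg = 813.5745 + 432.8735 = 1246.4480

1246.4480 units


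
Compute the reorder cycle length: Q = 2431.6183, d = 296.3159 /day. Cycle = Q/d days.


Cycle = 2431.6183 / 296.3159 = 8.2062

8.2062 days


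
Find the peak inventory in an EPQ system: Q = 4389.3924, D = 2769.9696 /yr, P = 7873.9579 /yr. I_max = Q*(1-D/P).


D/P = 0.3518
1 - D/P = 0.6482
I_max = 4389.3924 * 0.6482 = 2845.2536

2845.2536 units


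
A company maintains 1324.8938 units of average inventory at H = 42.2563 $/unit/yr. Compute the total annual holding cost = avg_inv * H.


Cost = 1324.8938 * 42.2563 = 55985.1099

55985.1099 $/yr


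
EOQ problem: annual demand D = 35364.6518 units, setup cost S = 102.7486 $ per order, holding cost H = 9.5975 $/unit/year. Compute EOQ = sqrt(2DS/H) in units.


2*D*S = 2 * 35364.6518 * 102.7486 = 7267336.9239
2*D*S/H = 757211.4534
EOQ = sqrt(757211.4534) = 870.1790

870.1790 units


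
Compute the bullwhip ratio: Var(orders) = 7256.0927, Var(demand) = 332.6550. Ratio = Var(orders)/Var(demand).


BW = 7256.0927 / 332.6550 = 21.8127

21.8127


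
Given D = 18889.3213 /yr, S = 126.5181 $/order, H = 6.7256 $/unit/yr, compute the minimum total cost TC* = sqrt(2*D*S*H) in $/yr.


2*D*S*H = 32146229.8129
TC* = sqrt(32146229.8129) = 5669.7645

5669.7645 $/yr


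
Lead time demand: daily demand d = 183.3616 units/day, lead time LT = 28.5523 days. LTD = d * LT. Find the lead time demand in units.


LTD = 183.3616 * 28.5523 = 5235.3954

5235.3954 units


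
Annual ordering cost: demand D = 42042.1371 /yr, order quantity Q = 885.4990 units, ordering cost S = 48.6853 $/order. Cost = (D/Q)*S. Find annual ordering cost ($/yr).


Number of orders = D/Q = 47.4785
Cost = 47.4785 * 48.6853 = 2311.5035

2311.5035 $/yr


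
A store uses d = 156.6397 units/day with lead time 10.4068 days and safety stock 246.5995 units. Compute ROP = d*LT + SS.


d*LT = 156.6397 * 10.4068 = 1630.1180
ROP = 1630.1180 + 246.5995 = 1876.7175

1876.7175 units


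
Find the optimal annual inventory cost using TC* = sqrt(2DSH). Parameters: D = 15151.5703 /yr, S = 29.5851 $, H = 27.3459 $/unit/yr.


2*D*S*H = 24516185.7819
TC* = sqrt(24516185.7819) = 4951.3822

4951.3822 $/yr


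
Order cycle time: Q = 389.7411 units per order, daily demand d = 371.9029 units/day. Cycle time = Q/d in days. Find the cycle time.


Cycle = 389.7411 / 371.9029 = 1.0480

1.0480 days


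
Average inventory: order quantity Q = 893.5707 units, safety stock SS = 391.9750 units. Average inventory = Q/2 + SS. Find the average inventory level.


Q/2 = 446.7853
Avg = 446.7853 + 391.9750 = 838.7604

838.7604 units


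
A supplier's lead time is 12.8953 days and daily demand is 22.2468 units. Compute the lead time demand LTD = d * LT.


LTD = 22.2468 * 12.8953 = 286.8792

286.8792 units


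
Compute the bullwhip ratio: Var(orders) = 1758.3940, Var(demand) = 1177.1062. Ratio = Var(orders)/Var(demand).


BW = 1758.3940 / 1177.1062 = 1.4938

1.4938


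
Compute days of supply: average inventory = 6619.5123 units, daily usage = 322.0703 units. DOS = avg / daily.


DOS = 6619.5123 / 322.0703 = 20.5530

20.5530 days


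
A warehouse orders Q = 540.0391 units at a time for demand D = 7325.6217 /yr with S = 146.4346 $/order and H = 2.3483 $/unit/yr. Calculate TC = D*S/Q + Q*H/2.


Ordering cost = D*S/Q = 1986.3830
Holding cost = Q*H/2 = 634.0869
TC = 1986.3830 + 634.0869 = 2620.4699

2620.4699 $/yr


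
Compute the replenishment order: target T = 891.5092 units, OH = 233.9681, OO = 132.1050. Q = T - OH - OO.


Inventory position = OH + OO = 233.9681 + 132.1050 = 366.0731
Q = 891.5092 - 366.0731 = 525.4361

525.4361 units


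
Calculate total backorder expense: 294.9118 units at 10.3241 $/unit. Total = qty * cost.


Total = 294.9118 * 10.3241 = 3044.6989

3044.6989 $


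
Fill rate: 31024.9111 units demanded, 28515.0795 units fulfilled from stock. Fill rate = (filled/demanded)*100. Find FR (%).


FR = 28515.0795 / 31024.9111 * 100 = 91.9103

91.9103%


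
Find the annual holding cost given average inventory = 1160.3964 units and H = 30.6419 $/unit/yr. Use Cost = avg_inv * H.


Cost = 1160.3964 * 30.6419 = 35556.7504

35556.7504 $/yr


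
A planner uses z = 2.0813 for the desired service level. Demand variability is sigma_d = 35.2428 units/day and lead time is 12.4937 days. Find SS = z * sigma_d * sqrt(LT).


sqrt(LT) = sqrt(12.4937) = 3.5346
SS = 2.0813 * 35.2428 * 3.5346 = 259.2690

259.2690 units


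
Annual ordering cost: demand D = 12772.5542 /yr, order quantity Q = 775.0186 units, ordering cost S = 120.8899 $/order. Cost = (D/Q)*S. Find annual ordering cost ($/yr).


Number of orders = D/Q = 16.4803
Cost = 16.4803 * 120.8899 = 1992.3042

1992.3042 $/yr


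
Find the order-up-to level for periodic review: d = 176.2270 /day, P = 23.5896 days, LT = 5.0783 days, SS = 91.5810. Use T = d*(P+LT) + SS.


P + LT = 28.6679
d*(P+LT) = 176.2270 * 28.6679 = 5052.0580
T = 5052.0580 + 91.5810 = 5143.6390

5143.6390 units


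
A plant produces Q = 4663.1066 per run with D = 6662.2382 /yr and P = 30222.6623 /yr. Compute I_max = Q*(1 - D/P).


D/P = 0.2204
1 - D/P = 0.7796
I_max = 4663.1066 * 0.7796 = 3635.1784

3635.1784 units


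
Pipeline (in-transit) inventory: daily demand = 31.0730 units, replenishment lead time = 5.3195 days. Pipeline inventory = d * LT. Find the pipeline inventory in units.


Pipeline = 31.0730 * 5.3195 = 165.2928

165.2928 units


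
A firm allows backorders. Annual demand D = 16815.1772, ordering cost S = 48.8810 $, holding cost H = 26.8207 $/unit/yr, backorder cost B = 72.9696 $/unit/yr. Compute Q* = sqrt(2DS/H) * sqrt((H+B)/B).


sqrt(2DS/H) = 247.5715
sqrt((H+B)/B) = 1.1694
Q* = 247.5715 * 1.1694 = 289.5169

289.5169 units


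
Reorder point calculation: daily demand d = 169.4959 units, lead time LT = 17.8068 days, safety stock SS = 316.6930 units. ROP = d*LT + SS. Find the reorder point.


d*LT = 169.4959 * 17.8068 = 3018.1796
ROP = 3018.1796 + 316.6930 = 3334.8726

3334.8726 units


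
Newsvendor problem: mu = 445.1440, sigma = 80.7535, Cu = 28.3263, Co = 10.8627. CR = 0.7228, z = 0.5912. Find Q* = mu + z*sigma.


CR = Cu/(Cu+Co) = 28.3263/(28.3263+10.8627) = 0.7228
z = 0.5912
Q* = 445.1440 + 0.5912 * 80.7535 = 492.8855

492.8855 units


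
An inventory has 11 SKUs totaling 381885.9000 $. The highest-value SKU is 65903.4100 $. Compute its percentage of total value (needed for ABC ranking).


Top item = 65903.4100
Total = 381885.9000
Percentage = 65903.4100 / 381885.9000 * 100 = 17.2574

17.2574%


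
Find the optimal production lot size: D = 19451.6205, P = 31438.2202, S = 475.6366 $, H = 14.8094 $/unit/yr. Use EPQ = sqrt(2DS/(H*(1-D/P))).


1 - D/P = 1 - 0.6187 = 0.3813
H*(1-D/P) = 5.6465
2DS = 18503805.2782
EPQ = sqrt(3277068.6212) = 1810.2676

1810.2676 units


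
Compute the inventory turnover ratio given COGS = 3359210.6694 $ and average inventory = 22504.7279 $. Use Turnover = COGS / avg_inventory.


Turnover = 3359210.6694 / 22504.7279 = 149.2669

149.2669


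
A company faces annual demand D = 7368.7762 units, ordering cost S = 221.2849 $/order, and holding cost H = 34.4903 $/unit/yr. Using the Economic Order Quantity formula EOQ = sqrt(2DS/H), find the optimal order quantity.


2*D*S = 2 * 7368.7762 * 221.2849 = 3261197.8091
2*D*S/H = 94554.0575
EOQ = sqrt(94554.0575) = 307.4964

307.4964 units


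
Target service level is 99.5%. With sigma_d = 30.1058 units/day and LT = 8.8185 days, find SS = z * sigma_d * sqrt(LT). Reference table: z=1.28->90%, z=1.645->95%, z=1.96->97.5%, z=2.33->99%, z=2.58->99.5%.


From the table, SL = 99.5% corresponds to z = 2.58
sqrt(LT) = sqrt(8.8185) = 2.9696
SS = 2.58 * 30.1058 * 2.9696 = 230.6573

230.6573 units


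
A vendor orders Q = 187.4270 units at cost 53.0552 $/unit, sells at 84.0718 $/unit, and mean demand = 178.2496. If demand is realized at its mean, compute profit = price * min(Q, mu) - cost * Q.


Sales at mu = min(187.4270, 178.2496) = 178.2496
Revenue = 84.0718 * 178.2496 = 14985.7647
Total cost = 53.0552 * 187.4270 = 9943.9770
Profit = 14985.7647 - 9943.9770 = 5041.7878

5041.7878 $


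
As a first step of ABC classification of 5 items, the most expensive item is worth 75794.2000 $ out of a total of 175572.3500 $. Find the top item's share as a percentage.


Top item = 75794.2000
Total = 175572.3500
Percentage = 75794.2000 / 175572.3500 * 100 = 43.1698

43.1698%


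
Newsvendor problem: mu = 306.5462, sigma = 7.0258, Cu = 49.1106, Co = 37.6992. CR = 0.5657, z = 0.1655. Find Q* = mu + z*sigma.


CR = Cu/(Cu+Co) = 49.1106/(49.1106+37.6992) = 0.5657
z = 0.1655
Q* = 306.5462 + 0.1655 * 7.0258 = 307.7090

307.7090 units


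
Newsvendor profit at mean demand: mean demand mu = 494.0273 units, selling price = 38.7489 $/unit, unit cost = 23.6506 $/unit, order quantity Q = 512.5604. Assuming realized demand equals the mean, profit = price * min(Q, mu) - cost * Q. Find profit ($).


Sales at mu = min(512.5604, 494.0273) = 494.0273
Revenue = 38.7489 * 494.0273 = 19143.0144
Total cost = 23.6506 * 512.5604 = 12122.3610
Profit = 19143.0144 - 12122.3610 = 7020.6534

7020.6534 $


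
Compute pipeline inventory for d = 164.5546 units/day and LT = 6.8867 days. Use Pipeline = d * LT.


Pipeline = 164.5546 * 6.8867 = 1133.2382

1133.2382 units


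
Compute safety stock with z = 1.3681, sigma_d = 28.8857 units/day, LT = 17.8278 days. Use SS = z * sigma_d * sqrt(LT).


sqrt(LT) = sqrt(17.8278) = 4.2223
SS = 1.3681 * 28.8857 * 4.2223 = 166.8590

166.8590 units


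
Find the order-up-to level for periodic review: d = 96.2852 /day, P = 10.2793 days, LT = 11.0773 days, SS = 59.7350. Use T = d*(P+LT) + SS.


P + LT = 21.3566
d*(P+LT) = 96.2852 * 21.3566 = 2056.3245
T = 2056.3245 + 59.7350 = 2116.0595

2116.0595 units


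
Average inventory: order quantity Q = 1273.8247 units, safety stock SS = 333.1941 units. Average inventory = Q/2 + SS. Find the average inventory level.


Q/2 = 636.9123
Avg = 636.9123 + 333.1941 = 970.1064

970.1064 units


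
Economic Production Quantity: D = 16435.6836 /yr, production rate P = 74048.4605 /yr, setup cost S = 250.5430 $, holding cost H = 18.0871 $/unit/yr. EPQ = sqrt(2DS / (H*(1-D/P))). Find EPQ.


1 - D/P = 1 - 0.2220 = 0.7780
H*(1-D/P) = 14.0725
2DS = 8235690.9524
EPQ = sqrt(585232.3528) = 765.0048

765.0048 units


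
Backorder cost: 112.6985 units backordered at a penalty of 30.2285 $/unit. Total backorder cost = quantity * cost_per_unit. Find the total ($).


Total = 112.6985 * 30.2285 = 3406.7066

3406.7066 $


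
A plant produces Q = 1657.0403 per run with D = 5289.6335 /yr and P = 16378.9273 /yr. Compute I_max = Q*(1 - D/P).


D/P = 0.3230
1 - D/P = 0.6770
I_max = 1657.0403 * 0.6770 = 1121.8932

1121.8932 units


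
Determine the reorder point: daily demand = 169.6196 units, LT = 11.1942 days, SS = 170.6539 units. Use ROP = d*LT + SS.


d*LT = 169.6196 * 11.1942 = 1898.7557
ROP = 1898.7557 + 170.6539 = 2069.4096

2069.4096 units


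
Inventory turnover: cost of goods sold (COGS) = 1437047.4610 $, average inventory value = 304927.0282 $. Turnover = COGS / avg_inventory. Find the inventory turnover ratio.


Turnover = 1437047.4610 / 304927.0282 = 4.7128

4.7128


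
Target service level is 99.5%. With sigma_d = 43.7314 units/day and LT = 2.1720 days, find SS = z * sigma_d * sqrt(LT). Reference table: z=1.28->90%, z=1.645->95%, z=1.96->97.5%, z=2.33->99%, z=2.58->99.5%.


From the table, SL = 99.5% corresponds to z = 2.58
sqrt(LT) = sqrt(2.1720) = 1.4738
SS = 2.58 * 43.7314 * 1.4738 = 166.2811

166.2811 units


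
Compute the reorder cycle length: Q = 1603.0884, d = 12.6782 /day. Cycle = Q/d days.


Cycle = 1603.0884 / 12.6782 = 126.4445

126.4445 days


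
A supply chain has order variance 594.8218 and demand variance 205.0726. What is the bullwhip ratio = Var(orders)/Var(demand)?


BW = 594.8218 / 205.0726 = 2.9005

2.9005


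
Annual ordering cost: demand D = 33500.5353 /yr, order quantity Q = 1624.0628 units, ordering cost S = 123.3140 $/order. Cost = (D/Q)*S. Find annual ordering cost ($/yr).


Number of orders = D/Q = 20.6276
Cost = 20.6276 * 123.3140 = 2543.6732

2543.6732 $/yr


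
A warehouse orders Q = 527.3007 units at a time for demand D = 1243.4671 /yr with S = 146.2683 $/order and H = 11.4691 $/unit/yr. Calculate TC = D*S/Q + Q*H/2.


Ordering cost = D*S/Q = 344.9262
Holding cost = Q*H/2 = 3023.8322
TC = 344.9262 + 3023.8322 = 3368.7584

3368.7584 $/yr


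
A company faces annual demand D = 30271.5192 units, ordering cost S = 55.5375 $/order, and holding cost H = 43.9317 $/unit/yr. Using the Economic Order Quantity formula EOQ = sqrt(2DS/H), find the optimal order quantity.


2*D*S = 2 * 30271.5192 * 55.5375 = 3362408.9951
2*D*S/H = 76537.1929
EOQ = sqrt(76537.1929) = 276.6536

276.6536 units


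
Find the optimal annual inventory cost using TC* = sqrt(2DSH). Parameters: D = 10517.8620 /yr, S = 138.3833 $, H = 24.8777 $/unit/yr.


2*D*S*H = 72418808.1929
TC* = sqrt(72418808.1929) = 8509.9241

8509.9241 $/yr


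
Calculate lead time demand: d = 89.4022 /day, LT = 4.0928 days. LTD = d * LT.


LTD = 89.4022 * 4.0928 = 365.9053

365.9053 units


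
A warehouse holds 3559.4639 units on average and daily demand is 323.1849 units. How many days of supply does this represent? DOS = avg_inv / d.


DOS = 3559.4639 / 323.1849 = 11.0137

11.0137 days


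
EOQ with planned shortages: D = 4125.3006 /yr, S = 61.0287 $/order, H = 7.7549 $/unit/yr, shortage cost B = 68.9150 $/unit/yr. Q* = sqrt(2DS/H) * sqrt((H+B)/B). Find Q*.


sqrt(2DS/H) = 254.8131
sqrt((H+B)/B) = 1.0548
Q* = 254.8131 * 1.0548 = 268.7679

268.7679 units


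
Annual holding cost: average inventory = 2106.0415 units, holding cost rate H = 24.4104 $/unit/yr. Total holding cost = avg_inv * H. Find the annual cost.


Cost = 2106.0415 * 24.4104 = 51409.3154

51409.3154 $/yr


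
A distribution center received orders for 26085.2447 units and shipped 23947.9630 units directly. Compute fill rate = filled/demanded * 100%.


FR = 23947.9630 / 26085.2447 * 100 = 91.8065

91.8065%


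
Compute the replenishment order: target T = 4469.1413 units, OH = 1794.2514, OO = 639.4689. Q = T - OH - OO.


Inventory position = OH + OO = 1794.2514 + 639.4689 = 2433.7203
Q = 4469.1413 - 2433.7203 = 2035.4210

2035.4210 units


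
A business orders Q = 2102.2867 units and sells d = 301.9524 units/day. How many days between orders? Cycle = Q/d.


Cycle = 2102.2867 / 301.9524 = 6.9623

6.9623 days


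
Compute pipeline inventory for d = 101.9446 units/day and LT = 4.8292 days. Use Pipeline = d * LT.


Pipeline = 101.9446 * 4.8292 = 492.3109

492.3109 units


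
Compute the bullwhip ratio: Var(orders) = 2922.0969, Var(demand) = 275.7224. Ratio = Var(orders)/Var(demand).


BW = 2922.0969 / 275.7224 = 10.5980

10.5980


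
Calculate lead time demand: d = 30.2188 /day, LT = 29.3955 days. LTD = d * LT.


LTD = 30.2188 * 29.3955 = 888.2967

888.2967 units


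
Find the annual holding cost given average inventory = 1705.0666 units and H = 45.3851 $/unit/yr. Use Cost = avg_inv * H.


Cost = 1705.0666 * 45.3851 = 77384.6181

77384.6181 $/yr


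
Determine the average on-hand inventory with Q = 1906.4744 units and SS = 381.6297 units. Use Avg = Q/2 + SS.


Q/2 = 953.2372
Avg = 953.2372 + 381.6297 = 1334.8669

1334.8669 units


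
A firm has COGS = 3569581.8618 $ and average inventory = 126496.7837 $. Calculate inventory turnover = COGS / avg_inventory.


Turnover = 3569581.8618 / 126496.7837 = 28.2188

28.2188


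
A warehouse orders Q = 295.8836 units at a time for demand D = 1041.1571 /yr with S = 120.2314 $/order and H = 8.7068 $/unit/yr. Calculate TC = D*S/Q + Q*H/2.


Ordering cost = D*S/Q = 423.0710
Holding cost = Q*H/2 = 1288.0997
TC = 423.0710 + 1288.0997 = 1711.1707

1711.1707 $/yr


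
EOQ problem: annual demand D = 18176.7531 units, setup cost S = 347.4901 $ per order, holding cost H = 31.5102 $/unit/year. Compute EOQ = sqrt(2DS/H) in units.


2*D*S = 2 * 18176.7531 * 347.4901 = 12632483.5048
2*D*S/H = 400901.4067
EOQ = sqrt(400901.4067) = 633.1678

633.1678 units


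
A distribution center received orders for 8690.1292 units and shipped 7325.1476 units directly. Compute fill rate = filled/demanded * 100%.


FR = 7325.1476 / 8690.1292 * 100 = 84.2927

84.2927%


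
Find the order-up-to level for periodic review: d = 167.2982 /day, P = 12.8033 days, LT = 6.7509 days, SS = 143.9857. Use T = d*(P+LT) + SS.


P + LT = 19.5542
d*(P+LT) = 167.2982 * 19.5542 = 3271.3825
T = 3271.3825 + 143.9857 = 3415.3682

3415.3682 units


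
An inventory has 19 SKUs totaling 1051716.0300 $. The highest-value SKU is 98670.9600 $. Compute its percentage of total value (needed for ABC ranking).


Top item = 98670.9600
Total = 1051716.0300
Percentage = 98670.9600 / 1051716.0300 * 100 = 9.3819

9.3819%


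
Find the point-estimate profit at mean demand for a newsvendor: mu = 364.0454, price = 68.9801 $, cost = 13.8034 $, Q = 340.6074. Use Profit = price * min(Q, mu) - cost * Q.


Sales at mu = min(340.6074, 364.0454) = 340.6074
Revenue = 68.9801 * 340.6074 = 23495.1325
Total cost = 13.8034 * 340.6074 = 4701.5402
Profit = 23495.1325 - 4701.5402 = 18793.5923

18793.5923 $


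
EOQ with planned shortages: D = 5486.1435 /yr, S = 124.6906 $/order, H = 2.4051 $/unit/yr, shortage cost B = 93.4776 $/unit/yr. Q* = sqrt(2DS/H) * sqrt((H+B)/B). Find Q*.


sqrt(2DS/H) = 754.2214
sqrt((H+B)/B) = 1.0128
Q* = 754.2214 * 1.0128 = 763.8626

763.8626 units


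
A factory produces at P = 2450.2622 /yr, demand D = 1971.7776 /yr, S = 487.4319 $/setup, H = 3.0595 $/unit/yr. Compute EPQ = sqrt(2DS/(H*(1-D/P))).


1 - D/P = 1 - 0.8047 = 0.1953
H*(1-D/P) = 0.5975
2DS = 1922214.6039
EPQ = sqrt(3217332.9782) = 1793.6926

1793.6926 units


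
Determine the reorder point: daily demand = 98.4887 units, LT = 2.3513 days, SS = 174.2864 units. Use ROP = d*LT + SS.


d*LT = 98.4887 * 2.3513 = 231.5765
ROP = 231.5765 + 174.2864 = 405.8629

405.8629 units


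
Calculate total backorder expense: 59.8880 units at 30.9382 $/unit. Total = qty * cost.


Total = 59.8880 * 30.9382 = 1852.8269

1852.8269 $


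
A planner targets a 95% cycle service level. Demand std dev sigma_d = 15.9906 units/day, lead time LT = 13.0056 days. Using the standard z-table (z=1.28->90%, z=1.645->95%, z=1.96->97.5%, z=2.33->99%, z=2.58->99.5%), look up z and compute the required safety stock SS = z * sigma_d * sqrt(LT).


From the table, SL = 95% corresponds to z = 1.645
sqrt(LT) = sqrt(13.0056) = 3.6063
SS = 1.645 * 15.9906 * 3.6063 = 94.8628

94.8628 units


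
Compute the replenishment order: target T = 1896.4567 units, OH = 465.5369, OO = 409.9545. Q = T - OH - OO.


Inventory position = OH + OO = 465.5369 + 409.9545 = 875.4914
Q = 1896.4567 - 875.4914 = 1020.9653

1020.9653 units


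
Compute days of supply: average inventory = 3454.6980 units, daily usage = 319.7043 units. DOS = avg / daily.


DOS = 3454.6980 / 319.7043 = 10.8059

10.8059 days


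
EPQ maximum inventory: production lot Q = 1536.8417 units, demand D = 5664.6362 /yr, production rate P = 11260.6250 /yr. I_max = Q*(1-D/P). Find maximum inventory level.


D/P = 0.5030
1 - D/P = 0.4970
I_max = 1536.8417 * 0.4970 = 763.7364

763.7364 units


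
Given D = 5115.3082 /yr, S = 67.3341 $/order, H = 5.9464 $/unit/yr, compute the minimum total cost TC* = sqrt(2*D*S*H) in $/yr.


2*D*S*H = 4096292.6894
TC* = sqrt(4096292.6894) = 2023.9300

2023.9300 $/yr


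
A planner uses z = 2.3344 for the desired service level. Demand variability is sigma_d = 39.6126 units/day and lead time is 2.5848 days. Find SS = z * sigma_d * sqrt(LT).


sqrt(LT) = sqrt(2.5848) = 1.6077
SS = 2.3344 * 39.6126 * 1.6077 = 148.6696

148.6696 units


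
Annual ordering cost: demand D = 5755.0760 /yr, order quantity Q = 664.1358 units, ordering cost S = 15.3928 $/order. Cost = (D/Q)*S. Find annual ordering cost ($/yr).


Number of orders = D/Q = 8.6655
Cost = 8.6655 * 15.3928 = 133.3865

133.3865 $/yr


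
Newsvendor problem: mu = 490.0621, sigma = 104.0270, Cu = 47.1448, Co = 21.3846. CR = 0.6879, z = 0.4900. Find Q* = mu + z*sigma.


CR = Cu/(Cu+Co) = 47.1448/(47.1448+21.3846) = 0.6879
z = 0.4900
Q* = 490.0621 + 0.4900 * 104.0270 = 541.0353

541.0353 units


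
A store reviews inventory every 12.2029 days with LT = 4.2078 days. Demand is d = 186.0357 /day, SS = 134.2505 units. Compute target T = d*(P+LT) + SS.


P + LT = 16.4107
d*(P+LT) = 186.0357 * 16.4107 = 3052.9761
T = 3052.9761 + 134.2505 = 3187.2266

3187.2266 units


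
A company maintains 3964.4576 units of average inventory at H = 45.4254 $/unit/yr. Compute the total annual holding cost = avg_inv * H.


Cost = 3964.4576 * 45.4254 = 180087.0723

180087.0723 $/yr


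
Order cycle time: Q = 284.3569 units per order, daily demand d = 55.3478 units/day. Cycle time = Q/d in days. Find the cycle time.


Cycle = 284.3569 / 55.3478 = 5.1376

5.1376 days


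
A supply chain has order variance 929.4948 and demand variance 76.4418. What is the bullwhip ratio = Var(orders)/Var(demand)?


BW = 929.4948 / 76.4418 = 12.1595

12.1595


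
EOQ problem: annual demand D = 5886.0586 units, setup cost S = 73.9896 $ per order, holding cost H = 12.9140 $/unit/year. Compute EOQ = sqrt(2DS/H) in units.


2*D*S = 2 * 5886.0586 * 73.9896 = 871014.2428
2*D*S/H = 67447.2853
EOQ = sqrt(67447.2853) = 259.7062

259.7062 units


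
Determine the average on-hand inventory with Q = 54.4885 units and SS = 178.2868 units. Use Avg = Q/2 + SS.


Q/2 = 27.2443
Avg = 27.2443 + 178.2868 = 205.5310

205.5310 units


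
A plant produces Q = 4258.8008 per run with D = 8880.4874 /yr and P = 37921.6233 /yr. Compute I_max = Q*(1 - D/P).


D/P = 0.2342
1 - D/P = 0.7658
I_max = 4258.8008 * 0.7658 = 3261.4746

3261.4746 units


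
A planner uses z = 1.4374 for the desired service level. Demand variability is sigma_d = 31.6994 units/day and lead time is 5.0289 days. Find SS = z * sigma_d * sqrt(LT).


sqrt(LT) = sqrt(5.0289) = 2.2425
SS = 1.4374 * 31.6994 * 2.2425 = 102.1798

102.1798 units


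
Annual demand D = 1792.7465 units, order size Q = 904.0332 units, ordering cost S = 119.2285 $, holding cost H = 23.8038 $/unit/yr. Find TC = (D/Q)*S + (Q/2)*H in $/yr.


Ordering cost = D*S/Q = 236.4365
Holding cost = Q*H/2 = 10759.7127
TC = 236.4365 + 10759.7127 = 10996.1493

10996.1493 $/yr


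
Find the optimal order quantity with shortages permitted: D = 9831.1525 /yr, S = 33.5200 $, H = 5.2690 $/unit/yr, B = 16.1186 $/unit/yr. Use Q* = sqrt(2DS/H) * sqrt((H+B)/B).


sqrt(2DS/H) = 353.6756
sqrt((H+B)/B) = 1.1519
Q* = 353.6756 * 1.1519 = 407.4014

407.4014 units


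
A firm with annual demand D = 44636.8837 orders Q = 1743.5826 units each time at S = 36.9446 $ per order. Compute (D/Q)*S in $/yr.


Number of orders = D/Q = 25.6007
Cost = 25.6007 * 36.9446 = 945.8065

945.8065 $/yr


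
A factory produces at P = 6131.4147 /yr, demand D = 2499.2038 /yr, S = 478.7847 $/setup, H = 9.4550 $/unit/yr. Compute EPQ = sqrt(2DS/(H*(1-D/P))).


1 - D/P = 1 - 0.4076 = 0.5924
H*(1-D/P) = 5.6011
2DS = 2393161.0832
EPQ = sqrt(427267.6697) = 653.6571

653.6571 units


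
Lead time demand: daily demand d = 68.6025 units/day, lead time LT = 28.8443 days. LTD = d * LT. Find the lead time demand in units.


LTD = 68.6025 * 28.8443 = 1978.7911

1978.7911 units


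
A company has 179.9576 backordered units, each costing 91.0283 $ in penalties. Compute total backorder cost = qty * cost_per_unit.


Total = 179.9576 * 91.0283 = 16381.2344

16381.2344 $


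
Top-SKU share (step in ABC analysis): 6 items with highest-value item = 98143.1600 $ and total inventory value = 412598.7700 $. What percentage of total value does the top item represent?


Top item = 98143.1600
Total = 412598.7700
Percentage = 98143.1600 / 412598.7700 * 100 = 23.7866

23.7866%


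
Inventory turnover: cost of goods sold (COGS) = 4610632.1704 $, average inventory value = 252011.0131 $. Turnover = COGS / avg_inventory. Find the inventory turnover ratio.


Turnover = 4610632.1704 / 252011.0131 = 18.2954

18.2954


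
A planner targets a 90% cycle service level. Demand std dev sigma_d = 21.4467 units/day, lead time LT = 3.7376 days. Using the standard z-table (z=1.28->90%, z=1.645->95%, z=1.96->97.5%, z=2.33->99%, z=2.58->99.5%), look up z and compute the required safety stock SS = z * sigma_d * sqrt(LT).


From the table, SL = 90% corresponds to z = 1.28
sqrt(LT) = sqrt(3.7376) = 1.9333
SS = 1.28 * 21.4467 * 1.9333 = 53.0722

53.0722 units


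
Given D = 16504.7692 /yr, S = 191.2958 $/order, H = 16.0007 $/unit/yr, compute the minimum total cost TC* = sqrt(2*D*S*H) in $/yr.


2*D*S*H = 101037797.1040
TC* = sqrt(101037797.1040) = 10051.7559

10051.7559 $/yr


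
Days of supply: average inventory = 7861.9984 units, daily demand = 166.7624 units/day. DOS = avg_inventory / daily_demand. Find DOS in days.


DOS = 7861.9984 / 166.7624 = 47.1449

47.1449 days


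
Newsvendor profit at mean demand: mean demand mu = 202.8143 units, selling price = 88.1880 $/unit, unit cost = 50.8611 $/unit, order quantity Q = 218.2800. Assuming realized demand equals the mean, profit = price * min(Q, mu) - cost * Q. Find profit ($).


Sales at mu = min(218.2800, 202.8143) = 202.8143
Revenue = 88.1880 * 202.8143 = 17885.7875
Total cost = 50.8611 * 218.2800 = 11101.9609
Profit = 17885.7875 - 11101.9609 = 6783.8266

6783.8266 $


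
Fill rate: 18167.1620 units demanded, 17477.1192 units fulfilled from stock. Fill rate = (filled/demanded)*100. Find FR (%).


FR = 17477.1192 / 18167.1620 * 100 = 96.2017

96.2017%


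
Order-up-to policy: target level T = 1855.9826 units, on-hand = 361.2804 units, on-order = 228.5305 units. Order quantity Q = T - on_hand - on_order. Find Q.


Inventory position = OH + OO = 361.2804 + 228.5305 = 589.8109
Q = 1855.9826 - 589.8109 = 1266.1717

1266.1717 units


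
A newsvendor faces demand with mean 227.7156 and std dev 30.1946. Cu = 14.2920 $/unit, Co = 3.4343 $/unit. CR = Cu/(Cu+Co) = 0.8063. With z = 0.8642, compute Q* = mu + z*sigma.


CR = Cu/(Cu+Co) = 14.2920/(14.2920+3.4343) = 0.8063
z = 0.8642
Q* = 227.7156 + 0.8642 * 30.1946 = 253.8098

253.8098 units


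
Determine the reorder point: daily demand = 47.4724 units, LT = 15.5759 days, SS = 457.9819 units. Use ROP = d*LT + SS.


d*LT = 47.4724 * 15.5759 = 739.4254
ROP = 739.4254 + 457.9819 = 1197.4073

1197.4073 units


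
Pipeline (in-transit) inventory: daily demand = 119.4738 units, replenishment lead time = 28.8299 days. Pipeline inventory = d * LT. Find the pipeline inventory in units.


Pipeline = 119.4738 * 28.8299 = 3444.4177

3444.4177 units


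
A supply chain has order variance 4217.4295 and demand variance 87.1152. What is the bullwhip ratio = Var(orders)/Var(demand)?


BW = 4217.4295 / 87.1152 = 48.4121

48.4121


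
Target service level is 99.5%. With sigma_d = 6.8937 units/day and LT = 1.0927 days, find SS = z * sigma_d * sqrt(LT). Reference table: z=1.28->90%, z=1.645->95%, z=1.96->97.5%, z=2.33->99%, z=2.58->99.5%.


From the table, SL = 99.5% corresponds to z = 2.58
sqrt(LT) = sqrt(1.0927) = 1.0453
SS = 2.58 * 6.8937 * 1.0453 = 18.5918

18.5918 units


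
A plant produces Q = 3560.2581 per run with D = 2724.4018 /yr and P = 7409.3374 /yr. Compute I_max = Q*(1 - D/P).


D/P = 0.3677
1 - D/P = 0.6323
I_max = 3560.2581 * 0.6323 = 2251.1568

2251.1568 units


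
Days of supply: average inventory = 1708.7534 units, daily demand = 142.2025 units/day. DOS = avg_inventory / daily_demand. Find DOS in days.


DOS = 1708.7534 / 142.2025 = 12.0163

12.0163 days


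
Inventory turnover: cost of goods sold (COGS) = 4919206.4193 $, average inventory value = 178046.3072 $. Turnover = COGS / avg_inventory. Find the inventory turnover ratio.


Turnover = 4919206.4193 / 178046.3072 = 27.6288

27.6288


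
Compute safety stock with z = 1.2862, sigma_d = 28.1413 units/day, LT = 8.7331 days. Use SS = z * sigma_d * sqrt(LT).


sqrt(LT) = sqrt(8.7331) = 2.9552
SS = 1.2862 * 28.1413 * 2.9552 = 106.9638

106.9638 units


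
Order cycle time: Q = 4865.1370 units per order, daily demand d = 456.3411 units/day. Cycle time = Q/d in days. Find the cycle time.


Cycle = 4865.1370 / 456.3411 = 10.6612

10.6612 days


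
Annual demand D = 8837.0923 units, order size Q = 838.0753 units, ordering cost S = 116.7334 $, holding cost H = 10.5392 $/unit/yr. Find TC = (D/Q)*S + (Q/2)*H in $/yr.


Ordering cost = D*S/Q = 1230.8964
Holding cost = Q*H/2 = 4416.3216
TC = 1230.8964 + 4416.3216 = 5647.2180

5647.2180 $/yr


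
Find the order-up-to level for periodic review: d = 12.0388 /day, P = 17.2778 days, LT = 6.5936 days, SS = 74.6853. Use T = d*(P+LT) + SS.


P + LT = 23.8714
d*(P+LT) = 12.0388 * 23.8714 = 287.3830
T = 287.3830 + 74.6853 = 362.0683

362.0683 units


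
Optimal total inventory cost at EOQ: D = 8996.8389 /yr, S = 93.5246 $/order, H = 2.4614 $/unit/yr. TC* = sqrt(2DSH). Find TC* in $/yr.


2*D*S*H = 4142170.7283
TC* = sqrt(4142170.7283) = 2035.2324

2035.2324 $/yr


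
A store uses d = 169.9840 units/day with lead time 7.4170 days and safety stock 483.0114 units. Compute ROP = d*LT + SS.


d*LT = 169.9840 * 7.4170 = 1260.7713
ROP = 1260.7713 + 483.0114 = 1743.7827

1743.7827 units


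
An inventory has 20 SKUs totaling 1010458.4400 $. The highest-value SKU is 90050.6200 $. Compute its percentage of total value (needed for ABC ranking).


Top item = 90050.6200
Total = 1010458.4400
Percentage = 90050.6200 / 1010458.4400 * 100 = 8.9119

8.9119%


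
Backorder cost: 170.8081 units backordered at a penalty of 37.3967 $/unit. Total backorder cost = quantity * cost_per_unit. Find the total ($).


Total = 170.8081 * 37.3967 = 6387.6593

6387.6593 $


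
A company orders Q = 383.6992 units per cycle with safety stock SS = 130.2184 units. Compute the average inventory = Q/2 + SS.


Q/2 = 191.8496
Avg = 191.8496 + 130.2184 = 322.0680

322.0680 units


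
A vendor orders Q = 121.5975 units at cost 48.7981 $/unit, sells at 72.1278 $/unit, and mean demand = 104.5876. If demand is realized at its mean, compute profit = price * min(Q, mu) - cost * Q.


Sales at mu = min(121.5975, 104.5876) = 104.5876
Revenue = 72.1278 * 104.5876 = 7543.6735
Total cost = 48.7981 * 121.5975 = 5933.7270
Profit = 7543.6735 - 5933.7270 = 1609.9465

1609.9465 $


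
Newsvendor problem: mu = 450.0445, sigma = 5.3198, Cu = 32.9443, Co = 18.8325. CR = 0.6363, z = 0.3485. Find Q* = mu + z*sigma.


CR = Cu/(Cu+Co) = 32.9443/(32.9443+18.8325) = 0.6363
z = 0.3485
Q* = 450.0445 + 0.3485 * 5.3198 = 451.8985

451.8985 units


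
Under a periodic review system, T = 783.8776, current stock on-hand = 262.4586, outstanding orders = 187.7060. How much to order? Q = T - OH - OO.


Inventory position = OH + OO = 262.4586 + 187.7060 = 450.1646
Q = 783.8776 - 450.1646 = 333.7130

333.7130 units


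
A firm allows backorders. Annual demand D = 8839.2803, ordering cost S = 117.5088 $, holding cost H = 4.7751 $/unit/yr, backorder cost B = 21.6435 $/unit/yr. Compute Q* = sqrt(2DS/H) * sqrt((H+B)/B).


sqrt(2DS/H) = 659.5799
sqrt((H+B)/B) = 1.1048
Q* = 659.5799 * 1.1048 = 728.7164

728.7164 units


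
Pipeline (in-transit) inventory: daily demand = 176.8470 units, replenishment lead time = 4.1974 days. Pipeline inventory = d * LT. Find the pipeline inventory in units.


Pipeline = 176.8470 * 4.1974 = 742.2976

742.2976 units


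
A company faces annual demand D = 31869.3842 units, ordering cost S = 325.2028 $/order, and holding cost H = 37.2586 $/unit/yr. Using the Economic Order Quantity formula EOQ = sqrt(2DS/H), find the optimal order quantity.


2*D*S = 2 * 31869.3842 * 325.2028 = 20728025.9522
2*D*S/H = 556328.6316
EOQ = sqrt(556328.6316) = 745.8744

745.8744 units


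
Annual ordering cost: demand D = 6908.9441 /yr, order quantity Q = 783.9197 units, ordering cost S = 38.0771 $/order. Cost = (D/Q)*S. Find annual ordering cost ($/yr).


Number of orders = D/Q = 8.8133
Cost = 8.8133 * 38.0771 = 335.5861

335.5861 $/yr


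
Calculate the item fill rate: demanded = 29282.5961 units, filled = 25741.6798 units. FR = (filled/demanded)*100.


FR = 25741.6798 / 29282.5961 * 100 = 87.9078

87.9078%


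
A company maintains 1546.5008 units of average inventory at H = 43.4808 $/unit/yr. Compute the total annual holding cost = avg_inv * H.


Cost = 1546.5008 * 43.4808 = 67243.0920

67243.0920 $/yr
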